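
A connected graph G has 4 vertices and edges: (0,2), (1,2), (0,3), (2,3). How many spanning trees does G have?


By Kirchhoff's matrix tree theorem, the number of spanning trees equals
the determinant of any cofactor of the Laplacian matrix L.
G has 4 vertices and 4 edges.
Computing the (3 x 3) cofactor determinant gives 3.

3


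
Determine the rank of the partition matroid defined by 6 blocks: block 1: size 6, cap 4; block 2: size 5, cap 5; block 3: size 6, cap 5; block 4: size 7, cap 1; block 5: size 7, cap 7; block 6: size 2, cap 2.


Rank of a partition matroid = sum of min(|Si|, ci) for each block.
= min(6,4) + min(5,5) + min(6,5) + min(7,1) + min(7,7) + min(2,2)
= 4 + 5 + 5 + 1 + 7 + 2
= 24.

24


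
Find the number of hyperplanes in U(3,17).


Hyperplanes of U(3,17) are flats of rank 2.
In a uniform matroid, these are exactly the (2)-element subsets.
Count = C(17,2) = 17! / (2! * 15!) = 136.

136


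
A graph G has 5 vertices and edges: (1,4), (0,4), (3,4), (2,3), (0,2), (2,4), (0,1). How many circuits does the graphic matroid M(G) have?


A circuit in a graphic matroid = edge set of a simple cycle.
G has 5 vertices and 7 edges.
Enumerating all minimal edge subsets forming cycles...
Total circuits found: 6.

6


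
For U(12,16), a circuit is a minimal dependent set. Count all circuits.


In U(12,16), circuits are the (13)-element subsets.
Any set of 13 elements is dependent, and removing any one element gives
an independent set of size 12, so it is a minimal dependent set.
Number of circuits = C(16,13) = 16! / (13! * 3!) = 560.

560


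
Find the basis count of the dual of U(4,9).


The dual of U(r,n) is U(n-r, n) = U(5,9).
Bases of U(5,9) are all (5)-element subsets.
|B(M*)| = C(9,5) = 126.

126


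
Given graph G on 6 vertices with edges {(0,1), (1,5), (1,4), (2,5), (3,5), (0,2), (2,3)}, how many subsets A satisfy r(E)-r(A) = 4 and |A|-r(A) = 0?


R(x,y) = sum over A in 2^E of x^(r(E)-r(A)) * y^(|A|-r(A)).
G has 6 vertices, 7 edges. r(E) = 5.
Enumerate all 2^7 = 128 subsets.
Count subsets with r(E)-r(A)=4 and |A|-r(A)=0: 7.

7


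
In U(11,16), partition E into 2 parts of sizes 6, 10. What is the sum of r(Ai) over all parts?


r(Ai) = min(|Ai|, 11) for each part.
Sum = min(6,11) + min(10,11)
    = 6 + 10
    = 16.

16


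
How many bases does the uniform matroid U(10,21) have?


Bases of U(10,21) are all 10-element subsets of the 21-element ground set.
Number of bases = C(21,10).
C(21,10) = 352716.

352716


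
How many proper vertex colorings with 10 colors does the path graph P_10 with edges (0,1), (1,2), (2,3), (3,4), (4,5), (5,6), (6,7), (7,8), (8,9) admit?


P(P_10, k) = k * (k-1)^(9).
P(10) = 10 * 9^9 = 10 * 387420489 = 3874204890.

3874204890


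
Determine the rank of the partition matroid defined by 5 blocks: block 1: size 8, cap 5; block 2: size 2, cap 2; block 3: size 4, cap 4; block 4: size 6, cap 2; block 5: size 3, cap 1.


Rank of a partition matroid = sum of min(|Si|, ci) for each block.
= min(8,5) + min(2,2) + min(4,4) + min(6,2) + min(3,1)
= 5 + 2 + 4 + 2 + 1
= 14.

14


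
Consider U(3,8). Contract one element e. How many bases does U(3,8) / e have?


Contracting e from U(3,8) gives U(2,7).
Bases of U(2,7) = C(7,2) = 7! / (2! * 5!) = 21.

21


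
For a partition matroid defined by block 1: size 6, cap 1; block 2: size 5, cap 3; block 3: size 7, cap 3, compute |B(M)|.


A basis picks exactly ci elements from block i.
Number of bases = product of C(|Si|, ci).
= C(6,1) * C(5,3) * C(7,3)
= 6 * 10 * 35
= 2100.

2100


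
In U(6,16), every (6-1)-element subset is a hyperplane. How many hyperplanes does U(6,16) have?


Hyperplanes of U(6,16) are flats of rank 5.
In a uniform matroid, these are exactly the (5)-element subsets.
Count = (16 choose 5) = 4368.

4368


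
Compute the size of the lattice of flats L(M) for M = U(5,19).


Flats of U(5,19): every subset of size < 5 is a flat, plus E itself.
Count = (19 choose 0) + (19 choose 1) + (19 choose 2) + (19 choose 3) + (19 choose 4) + 1
     = 1 + 19 + 171 + 969 + 3876 + 1
     = 5037.

5037


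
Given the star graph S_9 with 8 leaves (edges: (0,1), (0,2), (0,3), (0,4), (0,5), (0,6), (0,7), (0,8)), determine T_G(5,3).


A star on 9 vertices is a tree with 8 edges.
T(x,y) = x^(8) for any tree.
T(5,3) = 5^8 = 390625.

390625


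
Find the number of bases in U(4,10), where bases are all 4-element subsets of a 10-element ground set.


Bases of U(4,10) are all 4-element subsets of the 10-element ground set.
Number of bases = C(10,4).
C(10,4) = (10 * 9 * 8 * 7) / (1 * 2 * 3 * 4) = 210.

210


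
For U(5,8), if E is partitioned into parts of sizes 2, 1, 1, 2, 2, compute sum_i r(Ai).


r(Ai) = min(|Ai|, 5) for each part.
Sum = min(2,5) + min(1,5) + min(1,5) + min(2,5) + min(2,5)
    = 2 + 1 + 1 + 2 + 2
    = 8.

8


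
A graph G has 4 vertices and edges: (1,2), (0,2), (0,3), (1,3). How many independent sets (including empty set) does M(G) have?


An independent set in a graphic matroid is an acyclic edge subset.
G has 4 vertices and 4 edges.
Enumerate all 2^4 = 16 subsets, checking for acyclicity.
Total independent sets = 15.

15


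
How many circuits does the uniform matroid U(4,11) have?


In U(4,11), circuits are the (5)-element subsets.
Any set of 5 elements is dependent, and removing any one element gives
an independent set of size 4, so it is a minimal dependent set.
Number of circuits = C(11,5) = 462.

462


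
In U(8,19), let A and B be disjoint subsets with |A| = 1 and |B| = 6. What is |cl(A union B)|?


|A union B| = 1 + 6 = 7 (disjoint).
In U(8,19), cl(S) = S if |S| < 8, else cl(S) = E.
Since 7 < 8, cl(A union B) = A union B.
|cl(A union B)| = 7.

7


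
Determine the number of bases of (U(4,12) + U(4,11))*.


(M1+M2)* = M1* + M2*.
M1* = U(8,12), bases: C(12,8) = 495.
M2* = U(7,11), bases: C(11,7) = 330.
|B(M*)| = 495 * 330 = 163350.

163350


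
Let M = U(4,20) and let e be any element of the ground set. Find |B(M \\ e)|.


Deleting e from U(4,20) gives U(4,19) since n > r.
Bases of U(4,19) = C(19,4) = 19! / (4! * 15!) = 3876.

3876


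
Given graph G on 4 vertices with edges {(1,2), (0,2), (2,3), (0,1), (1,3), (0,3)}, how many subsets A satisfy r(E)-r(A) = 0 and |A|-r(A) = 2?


R(x,y) = sum over A in 2^E of x^(r(E)-r(A)) * y^(|A|-r(A)).
G has 4 vertices, 6 edges. r(E) = 3.
Enumerate all 2^6 = 64 subsets.
Count subsets with r(E)-r(A)=0 and |A|-r(A)=2: 6.

6


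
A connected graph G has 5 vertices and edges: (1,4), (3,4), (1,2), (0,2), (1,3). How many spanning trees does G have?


By Kirchhoff's matrix tree theorem, the number of spanning trees equals
the determinant of any cofactor of the Laplacian matrix L.
G has 5 vertices and 5 edges.
Computing the (4 x 4) cofactor determinant gives 3.

3


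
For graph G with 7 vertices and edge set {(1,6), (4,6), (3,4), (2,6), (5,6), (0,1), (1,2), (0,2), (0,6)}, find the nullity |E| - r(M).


Cycle rank (nullity) = |E| - r(M) = |E| - (|V| - c).
|E| = 9, |V| = 7, c = 1.
Nullity = 9 - (7 - 1) = 9 - 6 = 3.

3


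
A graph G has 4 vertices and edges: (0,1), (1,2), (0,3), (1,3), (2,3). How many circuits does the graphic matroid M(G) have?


A circuit in a graphic matroid = edge set of a simple cycle.
G has 4 vertices and 5 edges.
Enumerating all minimal edge subsets forming cycles...
Total circuits found: 3.

3


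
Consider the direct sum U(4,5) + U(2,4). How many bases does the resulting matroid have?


Bases of a direct sum M1 + M2: |B| = |B(M1)| * |B(M2)|.
|B(U(4,5))| = C(5,4) = 5.
|B(U(2,4))| = C(4,2) = 6.
Total bases = 5 * 6 = 30.

30


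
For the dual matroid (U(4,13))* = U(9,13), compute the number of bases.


The dual of U(r,n) is U(n-r, n) = U(9,13).
Bases of U(9,13) are all (9)-element subsets.
|B(M*)| = (13 choose 9) = 715.

715


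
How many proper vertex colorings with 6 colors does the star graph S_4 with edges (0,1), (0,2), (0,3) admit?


P(tree, k) = k * (k-1)^(3) for any tree on 4 vertices.
P(6) = 6 * 5^3 = 6 * 125 = 750.

750


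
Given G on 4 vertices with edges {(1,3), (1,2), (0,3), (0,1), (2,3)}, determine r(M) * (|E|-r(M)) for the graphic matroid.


r(M) = |V| - c = 4 - 1 = 3.
nullity = |E| - r(M) = 5 - 3 = 2.
Product = 3 * 2 = 6.

6


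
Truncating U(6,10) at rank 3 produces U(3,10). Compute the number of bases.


Truncating U(6,10) to rank 3 gives U(3,10).
Bases of U(3,10) are all 3-element subsets of 10 elements.
Number of bases = (10 choose 3) = 120.

120


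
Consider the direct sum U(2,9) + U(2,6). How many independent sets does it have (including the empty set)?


For a direct sum, |I(M1+M2)| = |I(M1)| * |I(M2)|.
|I(U(2,9))| = sum C(9,k) for k=0..2 = 46.
|I(U(2,6))| = sum C(6,k) for k=0..2 = 22.
Total = 46 * 22 = 1012.

1012


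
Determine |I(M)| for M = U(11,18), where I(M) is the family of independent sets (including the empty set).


Independent sets of U(11,18) are all subsets of size <= 11.
Count = (18 choose 0) + (18 choose 1) + (18 choose 2) + (18 choose 3) + (18 choose 4) + (18 choose 5) + (18 choose 6) + (18 choose 7) + (18 choose 8) + (18 choose 9) + (18 choose 10) + (18 choose 11)
     = 1 + 18 + 153 + 816 + 3060 + 8568 + 18564 + 31824 + 43758 + 48620 + 43758 + 31824
     = 230964.

230964


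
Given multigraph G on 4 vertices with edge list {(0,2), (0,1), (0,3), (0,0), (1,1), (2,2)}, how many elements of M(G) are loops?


In a graphic matroid, a loop is a self-loop edge (u,u) with rank 0.
Examining all 6 edges for self-loops...
Self-loops found: (0,0), (1,1), (2,2)
Number of loops = 3.

3


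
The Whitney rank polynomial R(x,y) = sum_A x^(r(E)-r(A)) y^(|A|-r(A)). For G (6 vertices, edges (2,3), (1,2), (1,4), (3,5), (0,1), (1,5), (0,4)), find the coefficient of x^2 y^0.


R(x,y) = sum over A in 2^E of x^(r(E)-r(A)) * y^(|A|-r(A)).
G has 6 vertices, 7 edges. r(E) = 5.
Enumerate all 2^7 = 128 subsets.
Count subsets with r(E)-r(A)=2 and |A|-r(A)=0: 34.

34


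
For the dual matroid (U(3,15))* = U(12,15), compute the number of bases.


The dual of U(r,n) is U(n-r, n) = U(12,15).
Bases of U(12,15) are all (12)-element subsets.
|B(M*)| = C(15,12) = 15! / (12! * 3!) = 455.

455


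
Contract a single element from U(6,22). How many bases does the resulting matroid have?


Contracting e from U(6,22) gives U(5,21).
Bases of U(5,21) = (21 choose 5) = 20349.

20349


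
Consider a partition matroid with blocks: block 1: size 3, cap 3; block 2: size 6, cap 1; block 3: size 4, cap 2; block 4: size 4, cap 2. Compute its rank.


Rank of a partition matroid = sum of min(|Si|, ci) for each block.
= min(3,3) + min(6,1) + min(4,2) + min(4,2)
= 3 + 1 + 2 + 2
= 8.

8


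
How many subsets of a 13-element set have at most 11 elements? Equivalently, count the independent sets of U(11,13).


Independent sets of U(11,13) are all subsets of size <= 11.
Count = C(13,0) + C(13,1) + C(13,2) + C(13,3) + C(13,4) + C(13,5) + C(13,6) + C(13,7) + C(13,8) + C(13,9) + C(13,10) + C(13,11)
     = 1 + 13 + 78 + 286 + 715 + 1287 + 1716 + 1716 + 1287 + 715 + 286 + 78
     = 8178.

8178


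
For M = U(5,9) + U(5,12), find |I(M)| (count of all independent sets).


For a direct sum, |I(M1+M2)| = |I(M1)| * |I(M2)|.
|I(U(5,9))| = sum C(9,k) for k=0..5 = 382.
|I(U(5,12))| = sum C(12,k) for k=0..5 = 1586.
Total = 382 * 1586 = 605852.

605852


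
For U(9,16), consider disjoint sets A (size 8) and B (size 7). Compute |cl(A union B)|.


|A union B| = 8 + 7 = 15 (disjoint).
In U(9,16), cl(S) = S if |S| < 9, else cl(S) = E.
Since 15 >= 9, cl(A union B) = E.
|cl(A union B)| = 16.

16


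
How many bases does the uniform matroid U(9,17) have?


Bases of U(9,17) are all 9-element subsets of the 17-element ground set.
Number of bases = C(17,9).
C(17,9) = 17! / (9! * 8!) = 24310.

24310


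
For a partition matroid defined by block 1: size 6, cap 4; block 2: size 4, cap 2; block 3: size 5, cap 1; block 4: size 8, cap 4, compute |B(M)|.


A basis picks exactly ci elements from block i.
Number of bases = product of C(|Si|, ci).
= C(6,4) * C(4,2) * C(5,1) * C(8,4)
= 15 * 6 * 5 * 70
= 31500.

31500


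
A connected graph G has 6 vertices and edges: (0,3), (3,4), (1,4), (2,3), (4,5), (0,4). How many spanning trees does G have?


By Kirchhoff's matrix tree theorem, the number of spanning trees equals
the determinant of any cofactor of the Laplacian matrix L.
G has 6 vertices and 6 edges.
Computing the (5 x 5) cofactor determinant gives 3.

3


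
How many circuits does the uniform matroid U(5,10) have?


In U(5,10), circuits are the (6)-element subsets.
Any set of 6 elements is dependent, and removing any one element gives
an independent set of size 5, so it is a minimal dependent set.
Number of circuits = C(10,6) = 10! / (6! * 4!) = 210.

210


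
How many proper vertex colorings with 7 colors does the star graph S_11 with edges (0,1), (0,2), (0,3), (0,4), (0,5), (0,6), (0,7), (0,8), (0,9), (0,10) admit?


P(tree, k) = k * (k-1)^(10) for any tree on 11 vertices.
P(7) = 7 * 6^10 = 7 * 60466176 = 423263232.

423263232


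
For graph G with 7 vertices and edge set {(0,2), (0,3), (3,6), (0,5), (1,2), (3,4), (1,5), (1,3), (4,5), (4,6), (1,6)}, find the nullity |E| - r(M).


Cycle rank (nullity) = |E| - r(M) = |E| - (|V| - c).
|E| = 11, |V| = 7, c = 1.
Nullity = 11 - (7 - 1) = 11 - 6 = 5.

5


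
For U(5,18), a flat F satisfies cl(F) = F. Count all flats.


Flats of U(5,18): every subset of size < 5 is a flat, plus E itself.
Count = C(18,0) + C(18,1) + C(18,2) + C(18,3) + C(18,4) + 1
     = 1 + 18 + 153 + 816 + 3060 + 1
     = 4049.

4049


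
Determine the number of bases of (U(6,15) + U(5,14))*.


(M1+M2)* = M1* + M2*.
M1* = U(9,15), bases: C(15,9) = 5005.
M2* = U(9,14), bases: C(14,9) = 2002.
|B(M*)| = 5005 * 2002 = 10020010.

10020010


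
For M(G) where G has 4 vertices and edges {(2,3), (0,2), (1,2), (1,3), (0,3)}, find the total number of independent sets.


An independent set in a graphic matroid is an acyclic edge subset.
G has 4 vertices and 5 edges.
Enumerate all 2^5 = 32 subsets, checking for acyclicity.
Total independent sets = 24.

24


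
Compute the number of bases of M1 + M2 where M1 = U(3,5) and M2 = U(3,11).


Bases of a direct sum M1 + M2: |B| = |B(M1)| * |B(M2)|.
|B(U(3,5))| = C(5,3) = 10.
|B(U(3,11))| = C(11,3) = 165.
Total bases = 10 * 165 = 1650.

1650


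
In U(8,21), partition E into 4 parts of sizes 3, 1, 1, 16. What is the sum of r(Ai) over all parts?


r(Ai) = min(|Ai|, 8) for each part.
Sum = min(3,8) + min(1,8) + min(1,8) + min(16,8)
    = 3 + 1 + 1 + 8
    = 13.

13


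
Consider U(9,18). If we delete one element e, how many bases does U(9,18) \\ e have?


Deleting e from U(9,18) gives U(9,17) since n > r.
Bases of U(9,17) = (17 choose 9) = 24310.

24310


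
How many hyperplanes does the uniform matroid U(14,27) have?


Hyperplanes of U(14,27) are flats of rank 13.
In a uniform matroid, these are exactly the (13)-element subsets.
Count = C(27,13) = 20058300.

20058300


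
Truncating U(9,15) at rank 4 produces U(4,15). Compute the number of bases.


Truncating U(9,15) to rank 4 gives U(4,15).
Bases of U(4,15) are all 4-element subsets of 15 elements.
Number of bases = (15 choose 4) = 1365.

1365


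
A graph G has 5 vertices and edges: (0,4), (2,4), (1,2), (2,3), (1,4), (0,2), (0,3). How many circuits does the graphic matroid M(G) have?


A circuit in a graphic matroid = edge set of a simple cycle.
G has 5 vertices and 7 edges.
Enumerating all minimal edge subsets forming cycles...
Total circuits found: 6.

6


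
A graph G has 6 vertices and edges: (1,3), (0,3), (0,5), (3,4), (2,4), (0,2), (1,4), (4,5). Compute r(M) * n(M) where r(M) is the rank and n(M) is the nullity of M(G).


r(M) = |V| - c = 6 - 1 = 5.
nullity = |E| - r(M) = 8 - 5 = 3.
Product = 5 * 3 = 15.

15


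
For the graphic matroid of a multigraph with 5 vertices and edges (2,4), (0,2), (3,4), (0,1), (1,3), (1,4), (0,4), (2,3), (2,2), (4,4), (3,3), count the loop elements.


In a graphic matroid, a loop is a self-loop edge (u,u) with rank 0.
Examining all 11 edges for self-loops...
Self-loops found: (2,2), (4,4), (3,3)
Number of loops = 3.

3


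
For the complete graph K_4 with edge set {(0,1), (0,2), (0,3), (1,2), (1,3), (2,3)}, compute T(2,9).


T(K_4; x,y) = x^3 + 3x^2 + 4xy + 2x + y^3 + 3y^2 + 2y.
Substituting x=2, y=9:
= 8 + 12 + 72 + 4 + 729 + 243 + 18
= 1086.

1086


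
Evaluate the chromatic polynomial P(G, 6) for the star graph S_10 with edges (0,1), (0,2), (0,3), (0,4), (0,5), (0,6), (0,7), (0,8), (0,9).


P(tree, k) = k * (k-1)^(9) for any tree on 10 vertices.
P(6) = 6 * 5^9 = 6 * 1953125 = 11718750.

11718750


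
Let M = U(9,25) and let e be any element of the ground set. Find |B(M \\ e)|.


Deleting e from U(9,25) gives U(9,24) since n > r.
Bases of U(9,24) = C(24,9) = 24! / (9! * 15!) = 1307504.

1307504


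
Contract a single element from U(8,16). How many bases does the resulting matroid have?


Contracting e from U(8,16) gives U(7,15).
Bases of U(7,15) = C(15,7) = 6435.

6435


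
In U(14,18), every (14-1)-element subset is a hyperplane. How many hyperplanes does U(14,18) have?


Hyperplanes of U(14,18) are flats of rank 13.
In a uniform matroid, these are exactly the (13)-element subsets.
Count = C(18,13) = 18! / (13! * 5!) = 8568.

8568


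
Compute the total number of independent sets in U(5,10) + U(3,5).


For a direct sum, |I(M1+M2)| = |I(M1)| * |I(M2)|.
|I(U(5,10))| = sum C(10,k) for k=0..5 = 638.
|I(U(3,5))| = sum C(5,k) for k=0..3 = 26.
Total = 638 * 26 = 16588.

16588


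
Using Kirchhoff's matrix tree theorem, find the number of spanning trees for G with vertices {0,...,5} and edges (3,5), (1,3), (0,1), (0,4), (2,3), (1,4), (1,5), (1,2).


By Kirchhoff's matrix tree theorem, the number of spanning trees equals
the determinant of any cofactor of the Laplacian matrix L.
G has 6 vertices and 8 edges.
Computing the (5 x 5) cofactor determinant gives 24.

24


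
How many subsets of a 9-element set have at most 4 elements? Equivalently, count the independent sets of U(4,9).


Independent sets of U(4,9) are all subsets of size <= 4.
Count = (9 choose 0) + (9 choose 1) + (9 choose 2) + (9 choose 3) + (9 choose 4)
     = 1 + 9 + 36 + 84 + 126
     = 256.

256


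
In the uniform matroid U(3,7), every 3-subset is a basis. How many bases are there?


Bases of U(3,7) are all 3-element subsets of the 7-element ground set.
Number of bases = C(7,3).
(7 choose 3) = 35.

35


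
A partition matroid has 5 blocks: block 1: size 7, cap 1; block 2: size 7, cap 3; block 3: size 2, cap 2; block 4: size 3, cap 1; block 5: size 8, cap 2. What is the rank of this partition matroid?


Rank of a partition matroid = sum of min(|Si|, ci) for each block.
= min(7,1) + min(7,3) + min(2,2) + min(3,1) + min(8,2)
= 1 + 3 + 2 + 1 + 2
= 9.

9


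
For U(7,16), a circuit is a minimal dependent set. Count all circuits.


In U(7,16), circuits are the (8)-element subsets.
Any set of 8 elements is dependent, and removing any one element gives
an independent set of size 7, so it is a minimal dependent set.
Number of circuits = C(16,8) = 16! / (8! * 8!) = 12870.

12870


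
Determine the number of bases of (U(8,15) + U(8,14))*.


(M1+M2)* = M1* + M2*.
M1* = U(7,15), bases: C(15,7) = 6435.
M2* = U(6,14), bases: C(14,6) = 3003.
|B(M*)| = 6435 * 3003 = 19324305.

19324305


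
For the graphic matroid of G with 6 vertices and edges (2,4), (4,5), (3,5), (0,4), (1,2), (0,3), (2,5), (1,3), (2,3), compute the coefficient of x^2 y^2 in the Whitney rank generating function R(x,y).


R(x,y) = sum over A in 2^E of x^(r(E)-r(A)) * y^(|A|-r(A)).
G has 6 vertices, 9 edges. r(E) = 5.
Enumerate all 2^9 = 512 subsets.
Count subsets with r(E)-r(A)=2 and |A|-r(A)=2: 2.

2


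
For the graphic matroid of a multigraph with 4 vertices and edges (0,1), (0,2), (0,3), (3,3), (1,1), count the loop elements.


In a graphic matroid, a loop is a self-loop edge (u,u) with rank 0.
Examining all 5 edges for self-loops...
Self-loops found: (3,3), (1,1)
Number of loops = 2.

2


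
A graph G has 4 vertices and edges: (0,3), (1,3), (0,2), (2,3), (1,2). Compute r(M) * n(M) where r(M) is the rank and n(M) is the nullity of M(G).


r(M) = |V| - c = 4 - 1 = 3.
nullity = |E| - r(M) = 5 - 3 = 2.
Product = 3 * 2 = 6.

6


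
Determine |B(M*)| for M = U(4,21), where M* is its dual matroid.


The dual of U(r,n) is U(n-r, n) = U(17,21).
Bases of U(17,21) are all (17)-element subsets.
|B(M*)| = (21 choose 17) = 5985.

5985


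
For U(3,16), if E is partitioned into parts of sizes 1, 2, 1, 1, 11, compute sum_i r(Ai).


r(Ai) = min(|Ai|, 3) for each part.
Sum = min(1,3) + min(2,3) + min(1,3) + min(1,3) + min(11,3)
    = 1 + 2 + 1 + 1 + 3
    = 8.

8


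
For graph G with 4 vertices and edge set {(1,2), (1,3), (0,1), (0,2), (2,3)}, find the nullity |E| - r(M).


Cycle rank (nullity) = |E| - r(M) = |E| - (|V| - c).
|E| = 5, |V| = 4, c = 1.
Nullity = 5 - (4 - 1) = 5 - 3 = 2.

2


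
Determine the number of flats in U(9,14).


Flats of U(9,14): every subset of size < 9 is a flat, plus E itself.
Count = C(14,0) + C(14,1) + C(14,2) + C(14,3) + C(14,4) + C(14,5) + C(14,6) + C(14,7) + C(14,8) + 1
     = 1 + 14 + 91 + 364 + 1001 + 2002 + 3003 + 3432 + 3003 + 1
     = 12912.

12912


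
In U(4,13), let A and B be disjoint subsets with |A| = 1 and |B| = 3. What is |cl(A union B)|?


|A union B| = 1 + 3 = 4 (disjoint).
In U(4,13), cl(S) = S if |S| < 4, else cl(S) = E.
Since 4 >= 4, cl(A union B) = E.
|cl(A union B)| = 13.

13


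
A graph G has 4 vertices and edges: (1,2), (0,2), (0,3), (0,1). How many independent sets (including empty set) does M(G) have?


An independent set in a graphic matroid is an acyclic edge subset.
G has 4 vertices and 4 edges.
Enumerate all 2^4 = 16 subsets, checking for acyclicity.
Total independent sets = 14.

14


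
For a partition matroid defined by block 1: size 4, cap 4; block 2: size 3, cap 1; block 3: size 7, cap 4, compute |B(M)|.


A basis picks exactly ci elements from block i.
Number of bases = product of C(|Si|, ci).
= C(4,4) * C(3,1) * C(7,4)
= 1 * 3 * 35
= 105.

105


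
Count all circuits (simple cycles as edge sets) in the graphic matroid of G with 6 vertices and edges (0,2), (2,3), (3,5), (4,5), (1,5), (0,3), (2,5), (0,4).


A circuit in a graphic matroid = edge set of a simple cycle.
G has 6 vertices and 8 edges.
Enumerating all minimal edge subsets forming cycles...
Total circuits found: 7.

7


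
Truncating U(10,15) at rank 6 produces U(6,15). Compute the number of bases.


Truncating U(10,15) to rank 6 gives U(6,15).
Bases of U(6,15) are all 6-element subsets of 15 elements.
Number of bases = (15 choose 6) = 5005.

5005


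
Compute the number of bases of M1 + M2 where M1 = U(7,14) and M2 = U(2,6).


Bases of a direct sum M1 + M2: |B| = |B(M1)| * |B(M2)|.
|B(U(7,14))| = C(14,7) = 3432.
|B(U(2,6))| = C(6,2) = 15.
Total bases = 3432 * 15 = 51480.

51480


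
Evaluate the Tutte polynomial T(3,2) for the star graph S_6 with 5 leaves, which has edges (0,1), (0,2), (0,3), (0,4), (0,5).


A star on 6 vertices is a tree with 5 edges.
T(x,y) = x^(5) for any tree.
T(3,2) = 3^5 = 243.

243


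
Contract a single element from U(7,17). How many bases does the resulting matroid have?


Contracting e from U(7,17) gives U(6,16).
Bases of U(6,16) = (16 choose 6) = 8008.

8008


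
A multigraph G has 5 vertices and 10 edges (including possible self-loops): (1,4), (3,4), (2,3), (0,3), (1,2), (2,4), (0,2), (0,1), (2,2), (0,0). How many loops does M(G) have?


In a graphic matroid, a loop is a self-loop edge (u,u) with rank 0.
Examining all 10 edges for self-loops...
Self-loops found: (2,2), (0,0)
Number of loops = 2.

2


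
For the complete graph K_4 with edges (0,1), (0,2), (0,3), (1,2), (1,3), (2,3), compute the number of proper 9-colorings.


P(K_4, k) = k(k-1)(k-2)...(k-3).
P(9) = (9) * (8) * (7) * (6) = 3024.

3024


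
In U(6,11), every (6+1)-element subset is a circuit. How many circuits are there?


In U(6,11), circuits are the (7)-element subsets.
Any set of 7 elements is dependent, and removing any one element gives
an independent set of size 6, so it is a minimal dependent set.
Number of circuits = C(11,7) = 330.

330


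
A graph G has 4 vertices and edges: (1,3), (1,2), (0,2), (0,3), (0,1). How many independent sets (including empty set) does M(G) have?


An independent set in a graphic matroid is an acyclic edge subset.
G has 4 vertices and 5 edges.
Enumerate all 2^5 = 32 subsets, checking for acyclicity.
Total independent sets = 24.

24


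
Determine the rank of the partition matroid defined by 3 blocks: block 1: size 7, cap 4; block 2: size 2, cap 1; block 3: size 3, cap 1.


Rank of a partition matroid = sum of min(|Si|, ci) for each block.
= min(7,4) + min(2,1) + min(3,1)
= 4 + 1 + 1
= 6.

6


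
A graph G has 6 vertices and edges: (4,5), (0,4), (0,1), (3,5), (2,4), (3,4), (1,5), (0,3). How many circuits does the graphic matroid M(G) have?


A circuit in a graphic matroid = edge set of a simple cycle.
G has 6 vertices and 8 edges.
Enumerating all minimal edge subsets forming cycles...
Total circuits found: 7.

7


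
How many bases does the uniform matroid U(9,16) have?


Bases of U(9,16) are all 9-element subsets of the 16-element ground set.
Number of bases = C(16,9).
C(16,9) = 16! / (9! * 7!) = 11440.

11440


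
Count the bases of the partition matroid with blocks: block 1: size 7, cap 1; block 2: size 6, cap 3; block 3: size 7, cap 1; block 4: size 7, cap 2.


A basis picks exactly ci elements from block i.
Number of bases = product of C(|Si|, ci).
= C(7,1) * C(6,3) * C(7,1) * C(7,2)
= 7 * 20 * 7 * 21
= 20580.

20580


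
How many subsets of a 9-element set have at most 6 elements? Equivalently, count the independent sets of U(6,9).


Independent sets of U(6,9) are all subsets of size <= 6.
Count = C(9,0) + C(9,1) + C(9,2) + C(9,3) + C(9,4) + C(9,5) + C(9,6)
     = 1 + 9 + 36 + 84 + 126 + 126 + 84
     = 466.

466


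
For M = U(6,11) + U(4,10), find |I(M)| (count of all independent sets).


For a direct sum, |I(M1+M2)| = |I(M1)| * |I(M2)|.
|I(U(6,11))| = sum C(11,k) for k=0..6 = 1486.
|I(U(4,10))| = sum C(10,k) for k=0..4 = 386.
Total = 1486 * 386 = 573596.

573596


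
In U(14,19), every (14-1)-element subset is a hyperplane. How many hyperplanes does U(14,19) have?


Hyperplanes of U(14,19) are flats of rank 13.
In a uniform matroid, these are exactly the (13)-element subsets.
Count = C(19,13) = 19! / (13! * 6!) = 27132.

27132


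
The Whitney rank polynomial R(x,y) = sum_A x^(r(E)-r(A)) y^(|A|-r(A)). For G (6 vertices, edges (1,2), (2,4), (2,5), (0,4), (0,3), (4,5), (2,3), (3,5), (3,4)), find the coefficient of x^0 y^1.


R(x,y) = sum over A in 2^E of x^(r(E)-r(A)) * y^(|A|-r(A)).
G has 6 vertices, 9 edges. r(E) = 5.
Enumerate all 2^9 = 512 subsets.
Count subsets with r(E)-r(A)=0 and |A|-r(A)=1: 48.

48


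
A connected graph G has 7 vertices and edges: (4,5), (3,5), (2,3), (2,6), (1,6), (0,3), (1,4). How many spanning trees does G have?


By Kirchhoff's matrix tree theorem, the number of spanning trees equals
the determinant of any cofactor of the Laplacian matrix L.
G has 7 vertices and 7 edges.
Computing the (6 x 6) cofactor determinant gives 6.

6


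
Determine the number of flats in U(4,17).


Flats of U(4,17): every subset of size < 4 is a flat, plus E itself.
Count = (17 choose 0) + (17 choose 1) + (17 choose 2) + (17 choose 3) + 1
     = 1 + 17 + 136 + 680 + 1
     = 835.

835


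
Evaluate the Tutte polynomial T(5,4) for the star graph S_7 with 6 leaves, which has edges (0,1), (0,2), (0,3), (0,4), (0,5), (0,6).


A star on 7 vertices is a tree with 6 edges.
T(x,y) = x^(6) for any tree.
T(5,4) = 5^6 = 15625.

15625


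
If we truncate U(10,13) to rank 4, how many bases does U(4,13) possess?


Truncating U(10,13) to rank 4 gives U(4,13).
Bases of U(4,13) are all 4-element subsets of 13 elements.
Number of bases = C(13,4) = 13! / (4! * 9!) = 715.

715


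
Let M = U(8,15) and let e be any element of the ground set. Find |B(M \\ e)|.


Deleting e from U(8,15) gives U(8,14) since n > r.
Bases of U(8,14) = (14 choose 8) = 3003.

3003


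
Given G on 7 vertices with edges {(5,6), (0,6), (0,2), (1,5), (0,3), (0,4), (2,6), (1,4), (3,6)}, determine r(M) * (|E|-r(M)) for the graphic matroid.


r(M) = |V| - c = 7 - 1 = 6.
nullity = |E| - r(M) = 9 - 6 = 3.
Product = 6 * 3 = 18.

18


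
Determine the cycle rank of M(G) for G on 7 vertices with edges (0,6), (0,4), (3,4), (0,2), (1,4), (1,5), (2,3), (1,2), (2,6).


Cycle rank (nullity) = |E| - r(M) = |E| - (|V| - c).
|E| = 9, |V| = 7, c = 1.
Nullity = 9 - (7 - 1) = 9 - 6 = 3.

3


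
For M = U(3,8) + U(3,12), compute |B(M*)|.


(M1+M2)* = M1* + M2*.
M1* = U(5,8), bases: C(8,5) = 56.
M2* = U(9,12), bases: C(12,9) = 220.
|B(M*)| = 56 * 220 = 12320.

12320


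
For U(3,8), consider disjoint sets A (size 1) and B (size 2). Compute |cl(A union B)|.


|A union B| = 1 + 2 = 3 (disjoint).
In U(3,8), cl(S) = S if |S| < 3, else cl(S) = E.
Since 3 >= 3, cl(A union B) = E.
|cl(A union B)| = 8.

8


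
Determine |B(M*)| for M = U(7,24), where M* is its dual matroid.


The dual of U(r,n) is U(n-r, n) = U(17,24).
Bases of U(17,24) are all (17)-element subsets.
|B(M*)| = (24 choose 17) = 346104.

346104


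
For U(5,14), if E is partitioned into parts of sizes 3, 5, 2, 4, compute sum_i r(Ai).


r(Ai) = min(|Ai|, 5) for each part.
Sum = min(3,5) + min(5,5) + min(2,5) + min(4,5)
    = 3 + 5 + 2 + 4
    = 14.

14


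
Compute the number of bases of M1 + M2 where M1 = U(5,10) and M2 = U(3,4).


Bases of a direct sum M1 + M2: |B| = |B(M1)| * |B(M2)|.
|B(U(5,10))| = C(10,5) = 252.
|B(U(3,4))| = C(4,3) = 4.
Total bases = 252 * 4 = 1008.

1008


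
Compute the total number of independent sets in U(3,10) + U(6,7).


For a direct sum, |I(M1+M2)| = |I(M1)| * |I(M2)|.
|I(U(3,10))| = sum C(10,k) for k=0..3 = 176.
|I(U(6,7))| = sum C(7,k) for k=0..6 = 127.
Total = 176 * 127 = 22352.

22352


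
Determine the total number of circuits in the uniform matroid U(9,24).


In U(9,24), circuits are the (10)-element subsets.
Any set of 10 elements is dependent, and removing any one element gives
an independent set of size 9, so it is a minimal dependent set.
Number of circuits = C(24,10) = 24! / (10! * 14!) = 1961256.

1961256


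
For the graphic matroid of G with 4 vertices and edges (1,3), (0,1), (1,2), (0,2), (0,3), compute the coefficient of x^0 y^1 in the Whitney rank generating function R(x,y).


R(x,y) = sum over A in 2^E of x^(r(E)-r(A)) * y^(|A|-r(A)).
G has 4 vertices, 5 edges. r(E) = 3.
Enumerate all 2^5 = 32 subsets.
Count subsets with r(E)-r(A)=0 and |A|-r(A)=1: 5.

5


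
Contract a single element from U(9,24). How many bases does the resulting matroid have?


Contracting e from U(9,24) gives U(8,23).
Bases of U(8,23) = C(23,8) = 23! / (8! * 15!) = 490314.

490314


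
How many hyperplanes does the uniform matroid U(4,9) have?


Hyperplanes of U(4,9) are flats of rank 3.
In a uniform matroid, these are exactly the (3)-element subsets.
Count = C(9,3) = (9 * 8 * 7) / (1 * 2 * 3) = 84.

84


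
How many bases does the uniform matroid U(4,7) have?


Bases of U(4,7) are all 4-element subsets of the 7-element ground set.
Number of bases = C(7,4).
C(7,4) = (7 * 6 * 5 * 4) / (1 * 2 * 3 * 4) = 35.

35


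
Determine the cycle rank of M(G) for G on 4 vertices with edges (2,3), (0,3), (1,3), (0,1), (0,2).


Cycle rank (nullity) = |E| - r(M) = |E| - (|V| - c).
|E| = 5, |V| = 4, c = 1.
Nullity = 5 - (4 - 1) = 5 - 3 = 2.

2


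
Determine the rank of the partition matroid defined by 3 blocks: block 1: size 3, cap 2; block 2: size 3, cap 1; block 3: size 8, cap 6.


Rank of a partition matroid = sum of min(|Si|, ci) for each block.
= min(3,2) + min(3,1) + min(8,6)
= 2 + 1 + 6
= 9.

9


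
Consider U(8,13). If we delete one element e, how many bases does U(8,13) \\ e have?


Deleting e from U(8,13) gives U(8,12) since n > r.
Bases of U(8,12) = C(12,8) = 12! / (8! * 4!) = 495.

495


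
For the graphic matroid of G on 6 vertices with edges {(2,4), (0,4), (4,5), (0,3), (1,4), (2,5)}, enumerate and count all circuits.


A circuit in a graphic matroid = edge set of a simple cycle.
G has 6 vertices and 6 edges.
Enumerating all minimal edge subsets forming cycles...
Total circuits found: 1.

1


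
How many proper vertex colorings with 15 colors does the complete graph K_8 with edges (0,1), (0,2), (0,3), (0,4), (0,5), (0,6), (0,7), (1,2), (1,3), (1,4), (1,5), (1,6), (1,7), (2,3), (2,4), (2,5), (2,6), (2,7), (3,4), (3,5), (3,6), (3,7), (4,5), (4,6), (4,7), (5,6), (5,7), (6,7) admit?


P(K_8, k) = k(k-1)(k-2)...(k-7).
P(15) = (15) * (14) * (13) * (12) * (11) * (10) * (9) * (8) = 259459200.

259459200


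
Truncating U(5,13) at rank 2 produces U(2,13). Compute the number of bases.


Truncating U(5,13) to rank 2 gives U(2,13).
Bases of U(2,13) are all 2-element subsets of 13 elements.
Number of bases = C(13,2) = (13 * 12) / (1 * 2) = 78.

78


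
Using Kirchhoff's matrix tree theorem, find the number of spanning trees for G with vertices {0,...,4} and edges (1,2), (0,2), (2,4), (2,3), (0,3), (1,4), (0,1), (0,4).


By Kirchhoff's matrix tree theorem, the number of spanning trees equals
the determinant of any cofactor of the Laplacian matrix L.
G has 5 vertices and 8 edges.
Computing the (4 x 4) cofactor determinant gives 40.

40


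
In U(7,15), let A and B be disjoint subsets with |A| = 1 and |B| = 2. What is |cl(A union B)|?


|A union B| = 1 + 2 = 3 (disjoint).
In U(7,15), cl(S) = S if |S| < 7, else cl(S) = E.
Since 3 < 7, cl(A union B) = A union B.
|cl(A union B)| = 3.

3


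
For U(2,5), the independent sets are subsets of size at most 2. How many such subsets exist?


Independent sets of U(2,5) are all subsets of size <= 2.
Count = C(5,0) + C(5,1) + C(5,2)
     = 1 + 5 + 10
     = 16.

16


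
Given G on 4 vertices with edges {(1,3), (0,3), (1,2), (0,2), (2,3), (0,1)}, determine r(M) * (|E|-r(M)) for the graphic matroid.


r(M) = |V| - c = 4 - 1 = 3.
nullity = |E| - r(M) = 6 - 3 = 3.
Product = 3 * 3 = 9.

9


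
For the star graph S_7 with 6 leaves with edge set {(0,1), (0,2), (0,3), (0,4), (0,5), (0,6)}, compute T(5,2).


A star on 7 vertices is a tree with 6 edges.
T(x,y) = x^(6) for any tree.
T(5,2) = 5^6 = 15625.

15625


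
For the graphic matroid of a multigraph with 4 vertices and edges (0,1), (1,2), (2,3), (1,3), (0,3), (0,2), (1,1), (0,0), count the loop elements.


In a graphic matroid, a loop is a self-loop edge (u,u) with rank 0.
Examining all 8 edges for self-loops...
Self-loops found: (1,1), (0,0)
Number of loops = 2.

2


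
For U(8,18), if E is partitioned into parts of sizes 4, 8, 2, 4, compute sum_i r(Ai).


r(Ai) = min(|Ai|, 8) for each part.
Sum = min(4,8) + min(8,8) + min(2,8) + min(4,8)
    = 4 + 8 + 2 + 4
    = 18.

18


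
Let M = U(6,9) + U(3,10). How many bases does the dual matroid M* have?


(M1+M2)* = M1* + M2*.
M1* = U(3,9), bases: C(9,3) = 84.
M2* = U(7,10), bases: C(10,7) = 120.
|B(M*)| = 84 * 120 = 10080.

10080


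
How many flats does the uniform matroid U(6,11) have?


Flats of U(6,11): every subset of size < 6 is a flat, plus E itself.
Count = (11 choose 0) + (11 choose 1) + (11 choose 2) + (11 choose 3) + (11 choose 4) + (11 choose 5) + 1
     = 1 + 11 + 55 + 165 + 330 + 462 + 1
     = 1025.

1025


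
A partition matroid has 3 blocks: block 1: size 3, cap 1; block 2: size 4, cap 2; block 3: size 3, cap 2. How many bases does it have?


A basis picks exactly ci elements from block i.
Number of bases = product of C(|Si|, ci).
= C(3,1) * C(4,2) * C(3,2)
= 3 * 6 * 3
= 54.

54


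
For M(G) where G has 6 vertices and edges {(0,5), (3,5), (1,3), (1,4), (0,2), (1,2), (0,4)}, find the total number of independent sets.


An independent set in a graphic matroid is an acyclic edge subset.
G has 6 vertices and 7 edges.
Enumerate all 2^7 = 128 subsets, checking for acyclicity.
Total independent sets = 114.

114


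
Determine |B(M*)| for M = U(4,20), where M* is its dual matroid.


The dual of U(r,n) is U(n-r, n) = U(16,20).
Bases of U(16,20) are all (16)-element subsets.
|B(M*)| = C(20,16) = 4845.

4845


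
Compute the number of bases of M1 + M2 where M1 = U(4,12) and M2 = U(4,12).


Bases of a direct sum M1 + M2: |B| = |B(M1)| * |B(M2)|.
|B(U(4,12))| = C(12,4) = 495.
|B(U(4,12))| = C(12,4) = 495.
Total bases = 495 * 495 = 245025.

245025


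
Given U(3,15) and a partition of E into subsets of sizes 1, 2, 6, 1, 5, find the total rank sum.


r(Ai) = min(|Ai|, 3) for each part.
Sum = min(1,3) + min(2,3) + min(6,3) + min(1,3) + min(5,3)
    = 1 + 2 + 3 + 1 + 3
    = 10.

10


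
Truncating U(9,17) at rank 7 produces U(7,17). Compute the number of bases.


Truncating U(9,17) to rank 7 gives U(7,17).
Bases of U(7,17) are all 7-element subsets of 17 elements.
Number of bases = (17 choose 7) = 19448.

19448


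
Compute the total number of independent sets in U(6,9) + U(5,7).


For a direct sum, |I(M1+M2)| = |I(M1)| * |I(M2)|.
|I(U(6,9))| = sum C(9,k) for k=0..6 = 466.
|I(U(5,7))| = sum C(7,k) for k=0..5 = 120.
Total = 466 * 120 = 55920.

55920


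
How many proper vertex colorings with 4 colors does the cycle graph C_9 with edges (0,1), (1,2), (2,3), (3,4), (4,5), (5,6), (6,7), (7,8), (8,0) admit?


P(C_9, k) = (k-1)^9 + (-1)^9*(k-1).
P(4) = (3)^9 - 3
= 19683 - 3 = 19680.

19680


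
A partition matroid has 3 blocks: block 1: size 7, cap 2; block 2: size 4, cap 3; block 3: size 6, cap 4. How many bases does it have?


A basis picks exactly ci elements from block i.
Number of bases = product of C(|Si|, ci).
= C(7,2) * C(4,3) * C(6,4)
= 21 * 4 * 15
= 1260.

1260


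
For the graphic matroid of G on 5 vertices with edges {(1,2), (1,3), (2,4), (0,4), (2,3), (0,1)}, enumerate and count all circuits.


A circuit in a graphic matroid = edge set of a simple cycle.
G has 5 vertices and 6 edges.
Enumerating all minimal edge subsets forming cycles...
Total circuits found: 3.

3


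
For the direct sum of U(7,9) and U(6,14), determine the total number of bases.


Bases of a direct sum M1 + M2: |B| = |B(M1)| * |B(M2)|.
|B(U(7,9))| = C(9,7) = 36.
|B(U(6,14))| = C(14,6) = 3003.
Total bases = 36 * 3003 = 108108.

108108


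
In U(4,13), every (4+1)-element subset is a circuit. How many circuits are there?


In U(4,13), circuits are the (5)-element subsets.
Any set of 5 elements is dependent, and removing any one element gives
an independent set of size 4, so it is a minimal dependent set.
Number of circuits = C(13,5) = 13! / (5! * 8!) = 1287.

1287


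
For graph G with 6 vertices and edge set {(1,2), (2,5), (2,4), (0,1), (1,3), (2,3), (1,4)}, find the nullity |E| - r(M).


Cycle rank (nullity) = |E| - r(M) = |E| - (|V| - c).
|E| = 7, |V| = 6, c = 1.
Nullity = 7 - (6 - 1) = 7 - 5 = 2.

2


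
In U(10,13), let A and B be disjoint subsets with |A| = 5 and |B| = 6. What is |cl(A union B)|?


|A union B| = 5 + 6 = 11 (disjoint).
In U(10,13), cl(S) = S if |S| < 10, else cl(S) = E.
Since 11 >= 10, cl(A union B) = E.
|cl(A union B)| = 13.

13


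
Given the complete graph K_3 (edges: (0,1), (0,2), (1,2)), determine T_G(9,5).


T(K_3; x,y) = x^2 + x + y.
T(9,5) = 81 + 9 + 5 = 95.

95


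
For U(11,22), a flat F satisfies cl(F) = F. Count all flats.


Flats of U(11,22): every subset of size < 11 is a flat, plus E itself.
Count = (22 choose 0) + (22 choose 1) + (22 choose 2) + (22 choose 3) + (22 choose 4) + (22 choose 5) + (22 choose 6) + (22 choose 7) + (22 choose 8) + (22 choose 9) + (22 choose 10) + 1
     = 1 + 22 + 231 + 1540 + 7315 + 26334 + 74613 + 170544 + 319770 + 497420 + 646646 + 1
     = 1744437.

1744437
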